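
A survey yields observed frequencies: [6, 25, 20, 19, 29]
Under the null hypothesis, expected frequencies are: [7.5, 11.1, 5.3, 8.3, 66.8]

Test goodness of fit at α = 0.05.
Chi-square goodness of fit test:
H₀: observed counts match expected distribution
H₁: observed counts differ from expected distribution
df = k - 1 = 4
χ² = Σ(O - E)²/E
   = (6 - 7.5)²/7.5 + (25 - 11.1)²/11.1 + (20 - 5.3)²/5.3 + (19 - 8.3)²/8.3 + (29 - 66.8)²/66.8
   = 0.300 + 17.406 + 40.772 + 13.794 + 21.390
   = 93.66
p-value < 0.0001

Since p-value < α = 0.05, we reject H₀.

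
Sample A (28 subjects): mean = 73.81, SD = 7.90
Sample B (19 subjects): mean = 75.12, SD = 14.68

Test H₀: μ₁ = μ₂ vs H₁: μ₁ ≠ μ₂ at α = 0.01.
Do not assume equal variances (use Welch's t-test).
Welch's two-sample t-test:
H₀: μ₁ = μ₂
H₁: μ₁ ≠ μ₂
s₁²/n₁ = 7.90²/28 = 2.2289,  s₂²/n₂ = 14.68²/19 = 11.3422
SE = √(s₁²/n₁ + s₂²/n₂) = √(2.2289 + 11.3422) = 3.6839
df (Welch-Satterthwaite) = (s₁²/n₁ + s₂²/n₂)² / [(s₁²/n₁)²/(n₁-1) + (s₂²/n₂)²/(n₂-1)] ≈ 25.12
t = (x̄₁ - x̄₂) / SE = (73.81 - 75.12) / 3.6839 = -1.31 / 3.6839 = -0.356
p-value = 0.7251

Since p-value > α = 0.01, we fail to reject H₀.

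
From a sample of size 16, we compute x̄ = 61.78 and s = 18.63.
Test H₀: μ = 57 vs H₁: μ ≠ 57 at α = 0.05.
One-sample t-test:
H₀: μ = 57
H₁: μ ≠ 57
df = n - 1 = 15
t = (x̄ - μ₀) / (s/√n) = (61.78 - 57) / (18.63/√16) = 1.026
p-value = 0.3210

Since p-value > α = 0.05, we fail to reject H₀.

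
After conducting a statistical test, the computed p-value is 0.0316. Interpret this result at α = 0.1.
Since p = 0.0316 < α = 0.1, reject H₀.
There is sufficient evidence to reject the null hypothesis; the result is statistically significant at the 0.1 level.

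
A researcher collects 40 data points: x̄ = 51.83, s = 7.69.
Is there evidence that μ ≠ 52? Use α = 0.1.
One-sample t-test:
H₀: μ = 52
H₁: μ ≠ 52
df = n - 1 = 39
t = (x̄ - μ₀) / (s/√n) = (51.83 - 52) / (7.69/√40) = -0.140
p-value = 0.8895

Since p-value > α = 0.1, we fail to reject H₀.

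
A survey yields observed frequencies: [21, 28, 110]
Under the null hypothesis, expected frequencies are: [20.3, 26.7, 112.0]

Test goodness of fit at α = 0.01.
Chi-square goodness of fit test:
H₀: observed counts match expected distribution
H₁: observed counts differ from expected distribution
df = k - 1 = 2
χ² = Σ(O - E)²/E
   = (21 - 20.3)²/20.3 + (28 - 26.7)²/26.7 + (110 - 112.0)²/112.0
   = 0.024 + 0.063 + 0.036
   = 0.12
p-value = 0.9403

Since p-value > α = 0.01, we fail to reject H₀.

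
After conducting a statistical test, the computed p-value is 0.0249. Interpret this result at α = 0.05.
Since p = 0.0249 < α = 0.05, reject H₀.
There is sufficient evidence to reject the null hypothesis; the result is statistically significant at the 0.05 level.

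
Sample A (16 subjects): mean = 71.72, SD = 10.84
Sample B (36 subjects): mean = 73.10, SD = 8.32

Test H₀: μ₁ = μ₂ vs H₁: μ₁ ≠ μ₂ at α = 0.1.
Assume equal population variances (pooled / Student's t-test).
Student's two-sample t-test (equal variances):
H₀: μ₁ = μ₂
H₁: μ₁ ≠ μ₂
df = n₁ + n₂ - 2 = 50
Pooled variance s_p² = [(n₁-1)s₁² + (n₂-1)s₂²] / (n₁ + n₂ - 2) = [(15)(10.84²) + (35)(8.32²)] / 50 = 83.7074
SE = √(s_p²(1/n₁ + 1/n₂)) = √(83.7074 × (1/16 + 1/36)) = 2.7490
t = (x̄₁ - x̄₂) / SE = (71.72 - 73.10) / 2.7490 = -1.38 / 2.7490 = -0.502
p-value = 0.6179

Since p-value > α = 0.1, we fail to reject H₀.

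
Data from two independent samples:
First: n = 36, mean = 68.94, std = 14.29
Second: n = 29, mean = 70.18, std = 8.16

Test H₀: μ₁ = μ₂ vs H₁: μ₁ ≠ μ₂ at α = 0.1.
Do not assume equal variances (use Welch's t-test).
Welch's two-sample t-test:
H₀: μ₁ = μ₂
H₁: μ₁ ≠ μ₂
s₁²/n₁ = 14.29²/36 = 5.6723,  s₂²/n₂ = 8.16²/29 = 2.2961
SE = √(s₁²/n₁ + s₂²/n₂) = √(5.6723 + 2.2961) = 2.8228
df (Welch-Satterthwaite) = (s₁²/n₁ + s₂²/n₂)² / [(s₁²/n₁)²/(n₁-1) + (s₂²/n₂)²/(n₂-1)] ≈ 57.33
t = (x̄₁ - x̄₂) / SE = (68.94 - 70.18) / 2.8228 = -1.24 / 2.8228 = -0.439
p-value = 0.6621

Since p-value > α = 0.1, we fail to reject H₀.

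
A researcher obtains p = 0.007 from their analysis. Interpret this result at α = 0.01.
Since p = 0.007 < α = 0.01, reject H₀.
There is sufficient evidence to reject the null hypothesis; the result is statistically significant at the 0.01 level.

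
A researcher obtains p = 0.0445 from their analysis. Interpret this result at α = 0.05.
Since p = 0.0445 < α = 0.05, reject H₀.
There is sufficient evidence to reject the null hypothesis; the result is statistically significant at the 0.05 level.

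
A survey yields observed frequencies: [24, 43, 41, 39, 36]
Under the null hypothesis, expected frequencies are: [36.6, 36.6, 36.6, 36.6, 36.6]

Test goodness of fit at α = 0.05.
Chi-square goodness of fit test:
H₀: observed counts match expected distribution
H₁: observed counts differ from expected distribution
df = k - 1 = 4
χ² = Σ(O - E)²/E
   = (24 - 36.6)²/36.6 + (43 - 36.6)²/36.6 + (41 - 36.6)²/36.6 + (39 - 36.6)²/36.6 + (36 - 36.6)²/36.6
   = 4.338 + 1.119 + 0.529 + 0.157 + 0.010
   = 6.15
p-value = 0.1880

Since p-value > α = 0.05, we fail to reject H₀.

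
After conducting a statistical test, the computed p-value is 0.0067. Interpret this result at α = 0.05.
Since p = 0.0067 < α = 0.05, reject H₀.
There is sufficient evidence to reject the null hypothesis; the result is statistically significant at the 0.05 level.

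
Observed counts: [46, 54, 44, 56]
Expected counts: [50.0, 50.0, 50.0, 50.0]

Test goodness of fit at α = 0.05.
Chi-square goodness of fit test:
H₀: observed counts match expected distribution
H₁: observed counts differ from expected distribution
df = k - 1 = 3
χ² = Σ(O - E)²/E
   = (46 - 50.0)²/50.0 + (54 - 50.0)²/50.0 + (44 - 50.0)²/50.0 + (56 - 50.0)²/50.0
   = 0.320 + 0.320 + 0.720 + 0.720
   = 2.08
p-value = 0.5560

Since p-value > α = 0.05, we fail to reject H₀.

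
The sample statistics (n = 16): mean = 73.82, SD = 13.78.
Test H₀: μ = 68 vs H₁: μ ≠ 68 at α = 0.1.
One-sample t-test:
H₀: μ = 68
H₁: μ ≠ 68
df = n - 1 = 15
t = (x̄ - μ₀) / (s/√n) = (73.82 - 68) / (13.78/√16) = 1.689
p-value = 0.1118

Since p-value > α = 0.1, we fail to reject H₀.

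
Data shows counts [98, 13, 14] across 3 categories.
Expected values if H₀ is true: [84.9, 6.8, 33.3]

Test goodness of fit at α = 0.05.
Chi-square goodness of fit test:
H₀: observed counts match expected distribution
H₁: observed counts differ from expected distribution
df = k - 1 = 2
χ² = Σ(O - E)²/E
   = (98 - 84.9)²/84.9 + (13 - 6.8)²/6.8 + (14 - 33.3)²/33.3
   = 2.021 + 5.653 + 11.186
   = 18.86
p-value = 0.0001

Since p-value < α = 0.05, we reject H₀.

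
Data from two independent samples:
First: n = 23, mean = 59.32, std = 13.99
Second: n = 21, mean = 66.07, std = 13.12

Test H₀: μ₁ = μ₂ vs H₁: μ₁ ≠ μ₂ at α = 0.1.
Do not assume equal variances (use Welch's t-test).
Welch's two-sample t-test:
H₀: μ₁ = μ₂
H₁: μ₁ ≠ μ₂
s₁²/n₁ = 13.99²/23 = 8.5096,  s₂²/n₂ = 13.12²/21 = 8.1969
SE = √(s₁²/n₁ + s₂²/n₂) = √(8.5096 + 8.1969) = 4.0874
df (Welch-Satterthwaite) = (s₁²/n₁ + s₂²/n₂)² / [(s₁²/n₁)²/(n₁-1) + (s₂²/n₂)²/(n₂-1)] ≈ 41.96
t = (x̄₁ - x̄₂) / SE = (59.32 - 66.07) / 4.0874 = -6.75 / 4.0874 = -1.651
p-value = 0.1061

Since p-value > α = 0.1, we fail to reject H₀.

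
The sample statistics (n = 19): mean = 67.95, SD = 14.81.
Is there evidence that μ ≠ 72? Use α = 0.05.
One-sample t-test:
H₀: μ = 72
H₁: μ ≠ 72
df = n - 1 = 18
t = (x̄ - μ₀) / (s/√n) = (67.95 - 72) / (14.81/√19) = -1.192
p-value = 0.2487

Since p-value > α = 0.05, we fail to reject H₀.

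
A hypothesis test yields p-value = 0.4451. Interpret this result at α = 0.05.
Since p = 0.4451 > α = 0.05, fail to reject H₀.
There is insufficient evidence to reject the null hypothesis; the result is not statistically significant at the 0.05 level.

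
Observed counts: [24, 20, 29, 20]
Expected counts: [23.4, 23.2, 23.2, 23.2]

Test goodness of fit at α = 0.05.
Chi-square goodness of fit test:
H₀: observed counts match expected distribution
H₁: observed counts differ from expected distribution
df = k - 1 = 3
χ² = Σ(O - E)²/E
   = (24 - 23.4)²/23.4 + (20 - 23.2)²/23.2 + (29 - 23.2)²/23.2 + (20 - 23.2)²/23.2
   = 0.015 + 0.441 + 1.450 + 0.441
   = 2.35
p-value = 0.5034

Since p-value > α = 0.05, we fail to reject H₀.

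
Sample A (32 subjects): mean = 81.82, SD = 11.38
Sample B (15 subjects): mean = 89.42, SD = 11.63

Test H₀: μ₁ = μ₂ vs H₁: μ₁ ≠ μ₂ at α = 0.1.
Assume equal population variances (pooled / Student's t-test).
Student's two-sample t-test (equal variances):
H₀: μ₁ = μ₂
H₁: μ₁ ≠ μ₂
df = n₁ + n₂ - 2 = 45
Pooled variance s_p² = [(n₁-1)s₁² + (n₂-1)s₂²] / (n₁ + n₂ - 2) = [(31)(11.38²) + (14)(11.63²)] / 45 = 131.2941
SE = √(s_p²(1/n₁ + 1/n₂)) = √(131.2941 × (1/32 + 1/15)) = 3.5855
t = (x̄₁ - x̄₂) / SE = (81.82 - 89.42) / 3.5855 = -7.60 / 3.5855 = -2.120
p-value = 0.0396

Since p-value < α = 0.1, we reject H₀.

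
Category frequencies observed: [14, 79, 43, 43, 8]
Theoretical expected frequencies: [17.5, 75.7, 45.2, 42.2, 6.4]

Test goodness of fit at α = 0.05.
Chi-square goodness of fit test:
H₀: observed counts match expected distribution
H₁: observed counts differ from expected distribution
df = k - 1 = 4
χ² = Σ(O - E)²/E
   = (14 - 17.5)²/17.5 + (79 - 75.7)²/75.7 + (43 - 45.2)²/45.2 + (43 - 42.2)²/42.2 + (8 - 6.4)²/6.4
   = 0.700 + 0.144 + 0.107 + 0.015 + 0.400
   = 1.37
p-value = 0.8501

Since p-value > α = 0.05, we fail to reject H₀.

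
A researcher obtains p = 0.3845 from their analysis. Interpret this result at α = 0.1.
Since p = 0.3845 > α = 0.1, fail to reject H₀.
There is insufficient evidence to reject the null hypothesis; the result is not statistically significant at the 0.1 level.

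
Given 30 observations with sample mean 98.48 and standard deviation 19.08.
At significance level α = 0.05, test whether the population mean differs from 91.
One-sample t-test:
H₀: μ = 91
H₁: μ ≠ 91
df = n - 1 = 29
t = (x̄ - μ₀) / (s/√n) = (98.48 - 91) / (19.08/√30) = 2.147
p-value = 0.0403

Since p-value < α = 0.05, we reject H₀.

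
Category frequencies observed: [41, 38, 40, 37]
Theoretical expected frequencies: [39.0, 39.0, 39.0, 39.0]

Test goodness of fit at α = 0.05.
Chi-square goodness of fit test:
H₀: observed counts match expected distribution
H₁: observed counts differ from expected distribution
df = k - 1 = 3
χ² = Σ(O - E)²/E
   = (41 - 39.0)²/39.0 + (38 - 39.0)²/39.0 + (40 - 39.0)²/39.0 + (37 - 39.0)²/39.0
   = 0.103 + 0.026 + 0.026 + 0.103
   = 0.26
p-value = 0.9680

Since p-value > α = 0.05, we fail to reject H₀.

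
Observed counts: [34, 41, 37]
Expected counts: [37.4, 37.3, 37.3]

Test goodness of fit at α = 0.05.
Chi-square goodness of fit test:
H₀: observed counts match expected distribution
H₁: observed counts differ from expected distribution
df = k - 1 = 2
χ² = Σ(O - E)²/E
   = (34 - 37.4)²/37.4 + (41 - 37.3)²/37.3 + (37 - 37.3)²/37.3
   = 0.309 + 0.367 + 0.002
   = 0.68
p-value = 0.7123

Since p-value > α = 0.05, we fail to reject H₀.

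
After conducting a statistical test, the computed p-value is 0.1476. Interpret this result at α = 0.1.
Since p = 0.1476 > α = 0.1, fail to reject H₀.
There is insufficient evidence to reject the null hypothesis; the result is not statistically significant at the 0.1 level.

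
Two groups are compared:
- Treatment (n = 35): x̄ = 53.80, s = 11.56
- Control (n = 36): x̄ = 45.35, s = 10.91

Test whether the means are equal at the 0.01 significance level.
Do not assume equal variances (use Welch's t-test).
Welch's two-sample t-test:
H₀: μ₁ = μ₂
H₁: μ₁ ≠ μ₂
s₁²/n₁ = 11.56²/35 = 3.8181,  s₂²/n₂ = 10.91²/36 = 3.3063
SE = √(s₁²/n₁ + s₂²/n₂) = √(3.8181 + 3.3063) = 2.6692
df (Welch-Satterthwaite) = (s₁²/n₁ + s₂²/n₂)² / [(s₁²/n₁)²/(n₁-1) + (s₂²/n₂)²/(n₂-1)] ≈ 68.49
t = (x̄₁ - x̄₂) / SE = (53.80 - 45.35) / 2.6692 = 8.45 / 2.6692 = 3.166
p-value = 0.0023

Since p-value < α = 0.01, we reject H₀.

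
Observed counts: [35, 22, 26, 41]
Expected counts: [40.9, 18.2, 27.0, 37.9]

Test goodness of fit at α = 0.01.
Chi-square goodness of fit test:
H₀: observed counts match expected distribution
H₁: observed counts differ from expected distribution
df = k - 1 = 3
χ² = Σ(O - E)²/E
   = (35 - 40.9)²/40.9 + (22 - 18.2)²/18.2 + (26 - 27.0)²/27.0 + (41 - 37.9)²/37.9
   = 0.851 + 0.793 + 0.037 + 0.254
   = 1.94
p-value = 0.5860

Since p-value > α = 0.01, we fail to reject H₀.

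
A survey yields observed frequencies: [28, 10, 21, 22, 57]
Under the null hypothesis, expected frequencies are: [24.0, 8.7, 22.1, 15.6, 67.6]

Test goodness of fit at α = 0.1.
Chi-square goodness of fit test:
H₀: observed counts match expected distribution
H₁: observed counts differ from expected distribution
df = k - 1 = 4
χ² = Σ(O - E)²/E
   = (28 - 24.0)²/24.0 + (10 - 8.7)²/8.7 + (21 - 22.1)²/22.1 + (22 - 15.6)²/15.6 + (57 - 67.6)²/67.6
   = 0.667 + 0.194 + 0.055 + 2.626 + 1.662
   = 5.20
p-value = 0.2671

Since p-value > α = 0.1, we fail to reject H₀.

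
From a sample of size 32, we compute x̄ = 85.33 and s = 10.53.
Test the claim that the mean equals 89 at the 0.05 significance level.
One-sample t-test:
H₀: μ = 89
H₁: μ ≠ 89
df = n - 1 = 31
t = (x̄ - μ₀) / (s/√n) = (85.33 - 89) / (10.53/√32) = -1.972
p-value = 0.0576

Since p-value > α = 0.05, we fail to reject H₀.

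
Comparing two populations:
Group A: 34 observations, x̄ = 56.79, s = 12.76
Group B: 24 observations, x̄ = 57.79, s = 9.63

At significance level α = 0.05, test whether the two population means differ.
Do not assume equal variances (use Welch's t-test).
Welch's two-sample t-test:
H₀: μ₁ = μ₂
H₁: μ₁ ≠ μ₂
s₁²/n₁ = 12.76²/34 = 4.7888,  s₂²/n₂ = 9.63²/24 = 3.8640
SE = √(s₁²/n₁ + s₂²/n₂) = √(4.7888 + 3.8640) = 2.9416
df (Welch-Satterthwaite) = (s₁²/n₁ + s₂²/n₂)² / [(s₁²/n₁)²/(n₁-1) + (s₂²/n₂)²/(n₂-1)] ≈ 55.70
t = (x̄₁ - x̄₂) / SE = (56.79 - 57.79) / 2.9416 = -1.00 / 2.9416 = -0.340
p-value = 0.7352

Since p-value > α = 0.05, we fail to reject H₀.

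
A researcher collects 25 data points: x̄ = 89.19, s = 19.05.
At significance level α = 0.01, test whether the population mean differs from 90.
One-sample t-test:
H₀: μ = 90
H₁: μ ≠ 90
df = n - 1 = 24
t = (x̄ - μ₀) / (s/√n) = (89.19 - 90) / (19.05/√25) = -0.213
p-value = 0.8334

Since p-value > α = 0.01, we fail to reject H₀.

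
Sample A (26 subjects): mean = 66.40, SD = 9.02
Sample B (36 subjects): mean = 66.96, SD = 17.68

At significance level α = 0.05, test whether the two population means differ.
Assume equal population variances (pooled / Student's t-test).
Student's two-sample t-test (equal variances):
H₀: μ₁ = μ₂
H₁: μ₁ ≠ μ₂
df = n₁ + n₂ - 2 = 60
Pooled variance s_p² = [(n₁-1)s₁² + (n₂-1)s₂²] / (n₁ + n₂ - 2) = [(25)(9.02²) + (35)(17.68²)] / 60 = 216.2399
SE = √(s_p²(1/n₁ + 1/n₂)) = √(216.2399 × (1/26 + 1/36)) = 3.7847
t = (x̄₁ - x̄₂) / SE = (66.40 - 66.96) / 3.7847 = -0.56 / 3.7847 = -0.148
p-value = 0.8829

Since p-value > α = 0.05, we fail to reject H₀.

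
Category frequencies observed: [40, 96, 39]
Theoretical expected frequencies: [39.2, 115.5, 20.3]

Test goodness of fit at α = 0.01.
Chi-square goodness of fit test:
H₀: observed counts match expected distribution
H₁: observed counts differ from expected distribution
df = k - 1 = 2
χ² = Σ(O - E)²/E
   = (40 - 39.2)²/39.2 + (96 - 115.5)²/115.5 + (39 - 20.3)²/20.3
   = 0.016 + 3.292 + 17.226
   = 20.53
p-value < 0.0001

Since p-value < α = 0.01, we reject H₀.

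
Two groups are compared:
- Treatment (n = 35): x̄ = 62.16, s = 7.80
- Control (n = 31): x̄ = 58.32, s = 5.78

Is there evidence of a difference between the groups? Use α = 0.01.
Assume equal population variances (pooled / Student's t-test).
Student's two-sample t-test (equal variances):
H₀: μ₁ = μ₂
H₁: μ₁ ≠ μ₂
df = n₁ + n₂ - 2 = 64
Pooled variance s_p² = [(n₁-1)s₁² + (n₂-1)s₂²] / (n₁ + n₂ - 2) = [(34)(7.80²) + (30)(5.78²)] / 64 = 47.9814
SE = √(s_p²(1/n₁ + 1/n₂)) = √(47.9814 × (1/35 + 1/31)) = 1.7084
t = (x̄₁ - x̄₂) / SE = (62.16 - 58.32) / 1.7084 = 3.84 / 1.7084 = 2.248
p-value = 0.0280

Since p-value > α = 0.01, we fail to reject H₀.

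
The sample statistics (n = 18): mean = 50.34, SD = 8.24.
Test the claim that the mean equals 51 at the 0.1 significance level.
One-sample t-test:
H₀: μ = 51
H₁: μ ≠ 51
df = n - 1 = 17
t = (x̄ - μ₀) / (s/√n) = (50.34 - 51) / (8.24/√18) = -0.340
p-value = 0.7382

Since p-value > α = 0.1, we fail to reject H₀.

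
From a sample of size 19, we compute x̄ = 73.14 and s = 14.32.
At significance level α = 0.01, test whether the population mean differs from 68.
One-sample t-test:
H₀: μ = 68
H₁: μ ≠ 68
df = n - 1 = 18
t = (x̄ - μ₀) / (s/√n) = (73.14 - 68) / (14.32/√19) = 1.565
p-value = 0.1351

Since p-value > α = 0.01, we fail to reject H₀.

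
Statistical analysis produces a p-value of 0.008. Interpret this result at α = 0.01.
Since p = 0.008 < α = 0.01, reject H₀.
There is sufficient evidence to reject the null hypothesis; the result is statistically significant at the 0.01 level.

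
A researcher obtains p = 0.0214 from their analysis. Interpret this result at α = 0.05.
Since p = 0.0214 < α = 0.05, reject H₀.
There is sufficient evidence to reject the null hypothesis; the result is statistically significant at the 0.05 level.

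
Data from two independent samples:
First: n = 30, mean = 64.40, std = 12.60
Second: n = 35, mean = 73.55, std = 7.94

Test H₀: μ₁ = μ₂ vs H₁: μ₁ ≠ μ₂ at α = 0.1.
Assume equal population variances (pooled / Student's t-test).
Student's two-sample t-test (equal variances):
H₀: μ₁ = μ₂
H₁: μ₁ ≠ μ₂
df = n₁ + n₂ - 2 = 63
Pooled variance s_p² = [(n₁-1)s₁² + (n₂-1)s₂²] / (n₁ + n₂ - 2) = [(29)(12.60²) + (34)(7.94²)] / 63 = 107.1035
SE = √(s_p²(1/n₁ + 1/n₂)) = √(107.1035 × (1/30 + 1/35)) = 2.5749
t = (x̄₁ - x̄₂) / SE = (64.40 - 73.55) / 2.5749 = -9.15 / 2.5749 = -3.554
p-value = 0.0007

Since p-value < α = 0.1, we reject H₀.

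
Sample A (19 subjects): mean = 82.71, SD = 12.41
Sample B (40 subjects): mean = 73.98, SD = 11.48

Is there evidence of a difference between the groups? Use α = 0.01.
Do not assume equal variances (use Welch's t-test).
Welch's two-sample t-test:
H₀: μ₁ = μ₂
H₁: μ₁ ≠ μ₂
s₁²/n₁ = 12.41²/19 = 8.1057,  s₂²/n₂ = 11.48²/40 = 3.2948
SE = √(s₁²/n₁ + s₂²/n₂) = √(8.1057 + 3.2948) = 3.3765
df (Welch-Satterthwaite) = (s₁²/n₁ + s₂²/n₂)² / [(s₁²/n₁)²/(n₁-1) + (s₂²/n₂)²/(n₂-1)] ≈ 33.08
t = (x̄₁ - x̄₂) / SE = (82.71 - 73.98) / 3.3765 = 8.73 / 3.3765 = 2.586
p-value = 0.0143

Since p-value > α = 0.01, we fail to reject H₀.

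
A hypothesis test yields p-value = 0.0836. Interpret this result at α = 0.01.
Since p = 0.0836 > α = 0.01, fail to reject H₀.
There is insufficient evidence to reject the null hypothesis; the result is not statistically significant at the 0.01 level.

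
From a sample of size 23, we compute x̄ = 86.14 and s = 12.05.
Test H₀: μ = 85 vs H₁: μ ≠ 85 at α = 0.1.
One-sample t-test:
H₀: μ = 85
H₁: μ ≠ 85
df = n - 1 = 22
t = (x̄ - μ₀) / (s/√n) = (86.14 - 85) / (12.05/√23) = 0.454
p-value = 0.6545

Since p-value > α = 0.1, we fail to reject H₀.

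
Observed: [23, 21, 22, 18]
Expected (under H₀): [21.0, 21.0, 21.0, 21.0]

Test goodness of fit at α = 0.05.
Chi-square goodness of fit test:
H₀: observed counts match expected distribution
H₁: observed counts differ from expected distribution
df = k - 1 = 3
χ² = Σ(O - E)²/E
   = (23 - 21.0)²/21.0 + (21 - 21.0)²/21.0 + (22 - 21.0)²/21.0 + (18 - 21.0)²/21.0
   = 0.190 + 0.000 + 0.048 + 0.429
   = 0.67
p-value = 0.8810

Since p-value > α = 0.05, we fail to reject H₀.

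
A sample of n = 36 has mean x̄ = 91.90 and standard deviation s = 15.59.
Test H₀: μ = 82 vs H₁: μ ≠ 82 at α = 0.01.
One-sample t-test:
H₀: μ = 82
H₁: μ ≠ 82
df = n - 1 = 35
t = (x̄ - μ₀) / (s/√n) = (91.90 - 82) / (15.59/√36) = 3.810
p-value = 0.0005

Since p-value < α = 0.01, we reject H₀.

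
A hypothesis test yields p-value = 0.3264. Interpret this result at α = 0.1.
Since p = 0.3264 > α = 0.1, fail to reject H₀.
There is insufficient evidence to reject the null hypothesis; the result is not statistically significant at the 0.1 level.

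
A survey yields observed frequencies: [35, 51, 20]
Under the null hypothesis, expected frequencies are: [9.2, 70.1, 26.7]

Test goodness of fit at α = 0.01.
Chi-square goodness of fit test:
H₀: observed counts match expected distribution
H₁: observed counts differ from expected distribution
df = k - 1 = 2
χ² = Σ(O - E)²/E
   = (35 - 9.2)²/9.2 + (51 - 70.1)²/70.1 + (20 - 26.7)²/26.7
   = 72.352 + 5.204 + 1.681
   = 79.24
p-value < 0.0001

Since p-value < α = 0.01, we reject H₀.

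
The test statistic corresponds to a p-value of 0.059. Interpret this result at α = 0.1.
Since p = 0.059 < α = 0.1, reject H₀.
There is sufficient evidence to reject the null hypothesis; the result is statistically significant at the 0.1 level.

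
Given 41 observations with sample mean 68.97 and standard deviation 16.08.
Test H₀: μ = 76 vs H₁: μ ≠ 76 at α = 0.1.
One-sample t-test:
H₀: μ = 76
H₁: μ ≠ 76
df = n - 1 = 40
t = (x̄ - μ₀) / (s/√n) = (68.97 - 76) / (16.08/√41) = -2.799
p-value = 0.0078

Since p-value < α = 0.1, we reject H₀.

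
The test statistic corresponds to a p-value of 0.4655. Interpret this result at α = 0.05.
Since p = 0.4655 > α = 0.05, fail to reject H₀.
There is insufficient evidence to reject the null hypothesis; the result is not statistically significant at the 0.05 level.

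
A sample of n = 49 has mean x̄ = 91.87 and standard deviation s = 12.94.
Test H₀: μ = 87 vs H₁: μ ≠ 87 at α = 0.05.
One-sample t-test:
H₀: μ = 87
H₁: μ ≠ 87
df = n - 1 = 48
t = (x̄ - μ₀) / (s/√n) = (91.87 - 87) / (12.94/√49) = 2.634
p-value = 0.0113

Since p-value < α = 0.05, we reject H₀.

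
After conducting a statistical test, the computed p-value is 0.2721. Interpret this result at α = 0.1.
Since p = 0.2721 > α = 0.1, fail to reject H₀.
There is insufficient evidence to reject the null hypothesis; the result is not statistically significant at the 0.1 level.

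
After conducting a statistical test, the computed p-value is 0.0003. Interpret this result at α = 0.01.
Since p = 0.0003 < α = 0.01, reject H₀.
There is sufficient evidence to reject the null hypothesis; the result is statistically significant at the 0.01 level.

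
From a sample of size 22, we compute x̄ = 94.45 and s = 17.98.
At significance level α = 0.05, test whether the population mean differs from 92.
One-sample t-test:
H₀: μ = 92
H₁: μ ≠ 92
df = n - 1 = 21
t = (x̄ - μ₀) / (s/√n) = (94.45 - 92) / (17.98/√22) = 0.639
p-value = 0.5297

Since p-value > α = 0.05, we fail to reject H₀.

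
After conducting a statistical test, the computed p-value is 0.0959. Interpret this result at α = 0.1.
Since p = 0.0959 < α = 0.1, reject H₀.
There is sufficient evidence to reject the null hypothesis; the result is statistically significant at the 0.1 level.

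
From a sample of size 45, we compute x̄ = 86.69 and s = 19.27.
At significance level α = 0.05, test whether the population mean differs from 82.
One-sample t-test:
H₀: μ = 82
H₁: μ ≠ 82
df = n - 1 = 44
t = (x̄ - μ₀) / (s/√n) = (86.69 - 82) / (19.27/√45) = 1.633
p-value = 0.1097

Since p-value > α = 0.05, we fail to reject H₀.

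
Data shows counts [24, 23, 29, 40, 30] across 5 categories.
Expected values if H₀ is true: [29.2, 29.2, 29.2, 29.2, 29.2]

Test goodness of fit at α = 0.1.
Chi-square goodness of fit test:
H₀: observed counts match expected distribution
H₁: observed counts differ from expected distribution
df = k - 1 = 4
χ² = Σ(O - E)²/E
   = (24 - 29.2)²/29.2 + (23 - 29.2)²/29.2 + (29 - 29.2)²/29.2 + (40 - 29.2)²/29.2 + (30 - 29.2)²/29.2
   = 0.926 + 1.316 + 0.001 + 3.995 + 0.022
   = 6.26
p-value = 0.1805

Since p-value > α = 0.1, we fail to reject H₀.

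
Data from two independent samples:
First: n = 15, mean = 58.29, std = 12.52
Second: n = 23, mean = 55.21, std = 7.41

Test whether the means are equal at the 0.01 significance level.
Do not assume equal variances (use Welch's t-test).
Welch's two-sample t-test:
H₀: μ₁ = μ₂
H₁: μ₁ ≠ μ₂
s₁²/n₁ = 12.52²/15 = 10.4500,  s₂²/n₂ = 7.41²/23 = 2.3873
SE = √(s₁²/n₁ + s₂²/n₂) = √(10.4500 + 2.3873) = 3.5829
df (Welch-Satterthwaite) = (s₁²/n₁ + s₂²/n₂)² / [(s₁²/n₁)²/(n₁-1) + (s₂²/n₂)²/(n₂-1)] ≈ 20.45
t = (x̄₁ - x̄₂) / SE = (58.29 - 55.21) / 3.5829 = 3.08 / 3.5829 = 0.860
p-value = 0.4000

Since p-value > α = 0.01, we fail to reject H₀.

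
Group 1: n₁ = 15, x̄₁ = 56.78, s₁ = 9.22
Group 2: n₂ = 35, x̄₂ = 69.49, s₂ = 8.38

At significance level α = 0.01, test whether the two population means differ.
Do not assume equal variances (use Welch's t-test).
Welch's two-sample t-test:
H₀: μ₁ = μ₂
H₁: μ₁ ≠ μ₂
s₁²/n₁ = 9.22²/15 = 5.6672,  s₂²/n₂ = 8.38²/35 = 2.0064
SE = √(s₁²/n₁ + s₂²/n₂) = √(5.6672 + 2.0064) = 2.7701
df (Welch-Satterthwaite) = (s₁²/n₁ + s₂²/n₂)² / [(s₁²/n₁)²/(n₁-1) + (s₂²/n₂)²/(n₂-1)] ≈ 24.41
t = (x̄₁ - x̄₂) / SE = (56.78 - 69.49) / 2.7701 = -12.71 / 2.7701 = -4.588
p-value = 0.0001

Since p-value < α = 0.01, we reject H₀.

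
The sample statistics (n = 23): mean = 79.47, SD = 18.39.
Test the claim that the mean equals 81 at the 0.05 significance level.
One-sample t-test:
H₀: μ = 81
H₁: μ ≠ 81
df = n - 1 = 22
t = (x̄ - μ₀) / (s/√n) = (79.47 - 81) / (18.39/√23) = -0.399
p-value = 0.6937

Since p-value > α = 0.05, we fail to reject H₀.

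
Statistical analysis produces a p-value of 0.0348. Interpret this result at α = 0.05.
Since p = 0.0348 < α = 0.05, reject H₀.
There is sufficient evidence to reject the null hypothesis; the result is statistically significant at the 0.05 level.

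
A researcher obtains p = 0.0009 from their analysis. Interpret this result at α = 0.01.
Since p = 0.0009 < α = 0.01, reject H₀.
There is sufficient evidence to reject the null hypothesis; the result is statistically significant at the 0.01 level.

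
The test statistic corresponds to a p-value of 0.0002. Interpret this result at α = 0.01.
Since p = 0.0002 < α = 0.01, reject H₀.
There is sufficient evidence to reject the null hypothesis; the result is statistically significant at the 0.01 level.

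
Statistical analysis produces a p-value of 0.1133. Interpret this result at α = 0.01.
Since p = 0.1133 > α = 0.01, fail to reject H₀.
There is insufficient evidence to reject the null hypothesis; the result is not statistically significant at the 0.01 level.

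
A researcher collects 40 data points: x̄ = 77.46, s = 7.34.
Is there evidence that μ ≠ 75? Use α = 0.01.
One-sample t-test:
H₀: μ = 75
H₁: μ ≠ 75
df = n - 1 = 39
t = (x̄ - μ₀) / (s/√n) = (77.46 - 75) / (7.34/√40) = 2.120
p-value = 0.0405

Since p-value > α = 0.01, we fail to reject H₀.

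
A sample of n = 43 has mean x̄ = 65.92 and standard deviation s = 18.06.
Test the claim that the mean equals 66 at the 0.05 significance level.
One-sample t-test:
H₀: μ = 66
H₁: μ ≠ 66
df = n - 1 = 42
t = (x̄ - μ₀) / (s/√n) = (65.92 - 66) / (18.06/√43) = -0.029
p-value = 0.9770

Since p-value > α = 0.05, we fail to reject H₀.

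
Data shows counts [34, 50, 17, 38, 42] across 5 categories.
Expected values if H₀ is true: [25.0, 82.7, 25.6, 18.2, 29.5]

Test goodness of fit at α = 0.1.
Chi-square goodness of fit test:
H₀: observed counts match expected distribution
H₁: observed counts differ from expected distribution
df = k - 1 = 4
χ² = Σ(O - E)²/E
   = (34 - 25.0)²/25.0 + (50 - 82.7)²/82.7 + (17 - 25.6)²/25.6 + (38 - 18.2)²/18.2 + (42 - 29.5)²/29.5
   = 3.240 + 12.930 + 2.889 + 21.541 + 5.297
   = 45.90
p-value < 0.0001

Since p-value < α = 0.1, we reject H₀.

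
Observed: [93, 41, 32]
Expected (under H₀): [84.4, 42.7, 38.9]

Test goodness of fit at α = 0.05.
Chi-square goodness of fit test:
H₀: observed counts match expected distribution
H₁: observed counts differ from expected distribution
df = k - 1 = 2
χ² = Σ(O - E)²/E
   = (93 - 84.4)²/84.4 + (41 - 42.7)²/42.7 + (32 - 38.9)²/38.9
   = 0.876 + 0.068 + 1.224
   = 2.17
p-value = 0.3383

Since p-value > α = 0.05, we fail to reject H₀.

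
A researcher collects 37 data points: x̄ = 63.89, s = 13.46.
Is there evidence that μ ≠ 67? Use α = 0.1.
One-sample t-test:
H₀: μ = 67
H₁: μ ≠ 67
df = n - 1 = 36
t = (x̄ - μ₀) / (s/√n) = (63.89 - 67) / (13.46/√37) = -1.405
p-value = 0.1685

Since p-value > α = 0.1, we fail to reject H₀.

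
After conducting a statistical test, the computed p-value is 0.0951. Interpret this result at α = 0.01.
Since p = 0.0951 > α = 0.01, fail to reject H₀.
There is insufficient evidence to reject the null hypothesis; the result is not statistically significant at the 0.01 level.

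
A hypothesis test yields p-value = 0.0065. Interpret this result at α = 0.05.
Since p = 0.0065 < α = 0.05, reject H₀.
There is sufficient evidence to reject the null hypothesis; the result is statistically significant at the 0.05 level.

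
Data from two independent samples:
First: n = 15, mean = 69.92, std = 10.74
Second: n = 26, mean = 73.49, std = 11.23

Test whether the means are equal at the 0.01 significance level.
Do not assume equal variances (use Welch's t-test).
Welch's two-sample t-test:
H₀: μ₁ = μ₂
H₁: μ₁ ≠ μ₂
s₁²/n₁ = 10.74²/15 = 7.6898,  s₂²/n₂ = 11.23²/26 = 4.8505
SE = √(s₁²/n₁ + s₂²/n₂) = √(7.6898 + 4.8505) = 3.5412
df (Welch-Satterthwaite) = (s₁²/n₁ + s₂²/n₂)² / [(s₁²/n₁)²/(n₁-1) + (s₂²/n₂)²/(n₂-1)] ≈ 30.45
t = (x̄₁ - x̄₂) / SE = (69.92 - 73.49) / 3.5412 = -3.57 / 3.5412 = -1.008
p-value = 0.3213

Since p-value > α = 0.01, we fail to reject H₀.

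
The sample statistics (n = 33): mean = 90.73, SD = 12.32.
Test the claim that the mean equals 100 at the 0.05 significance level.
One-sample t-test:
H₀: μ = 100
H₁: μ ≠ 100
df = n - 1 = 32
t = (x̄ - μ₀) / (s/√n) = (90.73 - 100) / (12.32/√33) = -4.322
p-value = 0.0001

Since p-value < α = 0.05, we reject H₀.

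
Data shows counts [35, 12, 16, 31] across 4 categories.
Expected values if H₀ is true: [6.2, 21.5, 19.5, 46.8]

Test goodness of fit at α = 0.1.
Chi-square goodness of fit test:
H₀: observed counts match expected distribution
H₁: observed counts differ from expected distribution
df = k - 1 = 3
χ² = Σ(O - E)²/E
   = (35 - 6.2)²/6.2 + (12 - 21.5)²/21.5 + (16 - 19.5)²/19.5 + (31 - 46.8)²/46.8
   = 133.781 + 4.198 + 0.628 + 5.334
   = 143.94
p-value < 0.0001

Since p-value < α = 0.1, we reject H₀.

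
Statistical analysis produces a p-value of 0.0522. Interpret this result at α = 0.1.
Since p = 0.0522 < α = 0.1, reject H₀.
There is sufficient evidence to reject the null hypothesis; the result is statistically significant at the 0.1 level.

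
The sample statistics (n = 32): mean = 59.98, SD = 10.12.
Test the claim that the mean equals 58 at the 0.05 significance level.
One-sample t-test:
H₀: μ = 58
H₁: μ ≠ 58
df = n - 1 = 31
t = (x̄ - μ₀) / (s/√n) = (59.98 - 58) / (10.12/√32) = 1.107
p-value = 0.2769

Since p-value > α = 0.05, we fail to reject H₀.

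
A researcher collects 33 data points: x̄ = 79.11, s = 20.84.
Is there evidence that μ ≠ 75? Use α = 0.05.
One-sample t-test:
H₀: μ = 75
H₁: μ ≠ 75
df = n - 1 = 32
t = (x̄ - μ₀) / (s/√n) = (79.11 - 75) / (20.84/√33) = 1.133
p-value = 0.2657

Since p-value > α = 0.05, we fail to reject H₀.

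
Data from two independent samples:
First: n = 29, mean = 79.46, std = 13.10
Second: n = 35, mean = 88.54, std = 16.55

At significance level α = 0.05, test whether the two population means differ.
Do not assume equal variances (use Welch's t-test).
Welch's two-sample t-test:
H₀: μ₁ = μ₂
H₁: μ₁ ≠ μ₂
s₁²/n₁ = 13.10²/29 = 5.9176,  s₂²/n₂ = 16.55²/35 = 7.8258
SE = √(s₁²/n₁ + s₂²/n₂) = √(5.9176 + 7.8258) = 3.7072
df (Welch-Satterthwaite) = (s₁²/n₁ + s₂²/n₂)² / [(s₁²/n₁)²/(n₁-1) + (s₂²/n₂)²/(n₂-1)] ≈ 61.89
t = (x̄₁ - x̄₂) / SE = (79.46 - 88.54) / 3.7072 = -9.08 / 3.7072 = -2.449
p-value = 0.0172

Since p-value < α = 0.05, we reject H₀.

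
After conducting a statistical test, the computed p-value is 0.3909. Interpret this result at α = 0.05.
Since p = 0.3909 > α = 0.05, fail to reject H₀.
There is insufficient evidence to reject the null hypothesis; the result is not statistically significant at the 0.05 level.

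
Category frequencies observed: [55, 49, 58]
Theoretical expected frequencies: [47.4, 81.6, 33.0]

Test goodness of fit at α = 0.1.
Chi-square goodness of fit test:
H₀: observed counts match expected distribution
H₁: observed counts differ from expected distribution
df = k - 1 = 2
χ² = Σ(O - E)²/E
   = (55 - 47.4)²/47.4 + (49 - 81.6)²/81.6 + (58 - 33.0)²/33.0
   = 1.219 + 13.024 + 18.939
   = 33.18
p-value < 0.0001

Since p-value < α = 0.1, we reject H₀.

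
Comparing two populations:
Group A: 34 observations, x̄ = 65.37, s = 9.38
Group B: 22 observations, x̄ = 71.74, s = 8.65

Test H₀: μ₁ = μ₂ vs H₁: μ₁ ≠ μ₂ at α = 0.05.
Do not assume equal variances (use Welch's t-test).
Welch's two-sample t-test:
H₀: μ₁ = μ₂
H₁: μ₁ ≠ μ₂
s₁²/n₁ = 9.38²/34 = 2.5878,  s₂²/n₂ = 8.65²/22 = 3.4010
SE = √(s₁²/n₁ + s₂²/n₂) = √(2.5878 + 3.4010) = 2.4472
df (Welch-Satterthwaite) = (s₁²/n₁ + s₂²/n₂)² / [(s₁²/n₁)²/(n₁-1) + (s₂²/n₂)²/(n₂-1)] ≈ 47.58
t = (x̄₁ - x̄₂) / SE = (65.37 - 71.74) / 2.4472 = -6.37 / 2.4472 = -2.603
p-value = 0.0123

Since p-value < α = 0.05, we reject H₀.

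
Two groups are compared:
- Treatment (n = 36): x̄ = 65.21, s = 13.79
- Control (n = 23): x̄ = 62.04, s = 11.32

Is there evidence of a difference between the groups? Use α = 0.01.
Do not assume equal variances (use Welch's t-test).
Welch's two-sample t-test:
H₀: μ₁ = μ₂
H₁: μ₁ ≠ μ₂
s₁²/n₁ = 13.79²/36 = 5.2823,  s₂²/n₂ = 11.32²/23 = 5.5714
SE = √(s₁²/n₁ + s₂²/n₂) = √(5.2823 + 5.5714) = 3.2945
df (Welch-Satterthwaite) = (s₁²/n₁ + s₂²/n₂)² / [(s₁²/n₁)²/(n₁-1) + (s₂²/n₂)²/(n₂-1)] ≈ 53.35
t = (x̄₁ - x̄₂) / SE = (65.21 - 62.04) / 3.2945 = 3.17 / 3.2945 = 0.962
p-value = 0.3403

Since p-value > α = 0.01, we fail to reject H₀.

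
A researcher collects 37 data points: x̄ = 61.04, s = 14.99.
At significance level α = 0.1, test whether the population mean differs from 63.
One-sample t-test:
H₀: μ = 63
H₁: μ ≠ 63
df = n - 1 = 36
t = (x̄ - μ₀) / (s/√n) = (61.04 - 63) / (14.99/√37) = -0.795
p-value = 0.4316

Since p-value > α = 0.1, we fail to reject H₀.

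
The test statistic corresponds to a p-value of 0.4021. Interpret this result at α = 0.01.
Since p = 0.4021 > α = 0.01, fail to reject H₀.
There is insufficient evidence to reject the null hypothesis; the result is not statistically significant at the 0.01 level.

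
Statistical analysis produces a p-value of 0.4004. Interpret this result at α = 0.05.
Since p = 0.4004 > α = 0.05, fail to reject H₀.
There is insufficient evidence to reject the null hypothesis; the result is not statistically significant at the 0.05 level.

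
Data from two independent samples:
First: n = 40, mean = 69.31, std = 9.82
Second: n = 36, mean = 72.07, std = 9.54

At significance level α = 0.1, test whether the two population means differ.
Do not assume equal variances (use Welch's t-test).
Welch's two-sample t-test:
H₀: μ₁ = μ₂
H₁: μ₁ ≠ μ₂
s₁²/n₁ = 9.82²/40 = 2.4108,  s₂²/n₂ = 9.54²/36 = 2.5281
SE = √(s₁²/n₁ + s₂²/n₂) = √(2.4108 + 2.5281) = 2.2224
df (Welch-Satterthwaite) = (s₁²/n₁ + s₂²/n₂)² / [(s₁²/n₁)²/(n₁-1) + (s₂²/n₂)²/(n₂-1)] ≈ 73.55
t = (x̄₁ - x̄₂) / SE = (69.31 - 72.07) / 2.2224 = -2.76 / 2.2224 = -1.242
p-value = 0.2182

Since p-value > α = 0.1, we fail to reject H₀.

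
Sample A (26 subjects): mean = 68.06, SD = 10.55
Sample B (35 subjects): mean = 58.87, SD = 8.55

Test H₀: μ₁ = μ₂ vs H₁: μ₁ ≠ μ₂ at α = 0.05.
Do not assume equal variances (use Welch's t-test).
Welch's two-sample t-test:
H₀: μ₁ = μ₂
H₁: μ₁ ≠ μ₂
s₁²/n₁ = 10.55²/26 = 4.2809,  s₂²/n₂ = 8.55²/35 = 2.0886
SE = √(s₁²/n₁ + s₂²/n₂) = √(4.2809 + 2.0886) = 2.5238
df (Welch-Satterthwaite) = (s₁²/n₁ + s₂²/n₂)² / [(s₁²/n₁)²/(n₁-1) + (s₂²/n₂)²/(n₂-1)] ≈ 47.10
t = (x̄₁ - x̄₂) / SE = (68.06 - 58.87) / 2.5238 = 9.19 / 2.5238 = 3.641
p-value = 0.0007

Since p-value < α = 0.05, we reject H₀.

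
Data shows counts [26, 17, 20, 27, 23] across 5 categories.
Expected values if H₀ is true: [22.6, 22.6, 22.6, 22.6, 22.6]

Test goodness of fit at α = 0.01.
Chi-square goodness of fit test:
H₀: observed counts match expected distribution
H₁: observed counts differ from expected distribution
df = k - 1 = 4
χ² = Σ(O - E)²/E
   = (26 - 22.6)²/22.6 + (17 - 22.6)²/22.6 + (20 - 22.6)²/22.6 + (27 - 22.6)²/22.6 + (23 - 22.6)²/22.6
   = 0.512 + 1.388 + 0.299 + 0.857 + 0.007
   = 3.06
p-value = 0.5475

Since p-value > α = 0.01, we fail to reject H₀.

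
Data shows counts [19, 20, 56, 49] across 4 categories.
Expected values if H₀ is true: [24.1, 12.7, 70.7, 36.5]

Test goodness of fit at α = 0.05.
Chi-square goodness of fit test:
H₀: observed counts match expected distribution
H₁: observed counts differ from expected distribution
df = k - 1 = 3
χ² = Σ(O - E)²/E
   = (19 - 24.1)²/24.1 + (20 - 12.7)²/12.7 + (56 - 70.7)²/70.7 + (49 - 36.5)²/36.5
   = 1.079 + 4.196 + 3.056 + 4.281
   = 12.61
p-value = 0.0056

Since p-value < α = 0.05, we reject H₀.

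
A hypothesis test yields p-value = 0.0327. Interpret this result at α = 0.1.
Since p = 0.0327 < α = 0.1, reject H₀.
There is sufficient evidence to reject the null hypothesis; the result is statistically significant at the 0.1 level.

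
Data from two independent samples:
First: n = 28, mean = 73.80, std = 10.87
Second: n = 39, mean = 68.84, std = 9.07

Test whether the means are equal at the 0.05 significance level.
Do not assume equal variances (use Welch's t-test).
Welch's two-sample t-test:
H₀: μ₁ = μ₂
H₁: μ₁ ≠ μ₂
s₁²/n₁ = 10.87²/28 = 4.2199,  s₂²/n₂ = 9.07²/39 = 2.1094
SE = √(s₁²/n₁ + s₂²/n₂) = √(4.2199 + 2.1094) = 2.5158
df (Welch-Satterthwaite) = (s₁²/n₁ + s₂²/n₂)² / [(s₁²/n₁)²/(n₁-1) + (s₂²/n₂)²/(n₂-1)] ≈ 51.58
t = (x̄₁ - x̄₂) / SE = (73.80 - 68.84) / 2.5158 = 4.96 / 2.5158 = 1.972
p-value = 0.0540

Since p-value > α = 0.05, we fail to reject H₀.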